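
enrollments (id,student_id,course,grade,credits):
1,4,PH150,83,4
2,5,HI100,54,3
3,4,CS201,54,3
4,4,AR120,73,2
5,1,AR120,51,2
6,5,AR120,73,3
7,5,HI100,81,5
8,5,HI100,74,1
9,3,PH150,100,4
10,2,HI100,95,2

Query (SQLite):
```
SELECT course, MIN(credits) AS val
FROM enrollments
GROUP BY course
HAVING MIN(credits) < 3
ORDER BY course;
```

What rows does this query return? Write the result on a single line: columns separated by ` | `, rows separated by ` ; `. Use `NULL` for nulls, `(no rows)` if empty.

AR120 | 2 ; HI100 | 1

Partition enrollments by course; compute MIN(credits) within each group.
HAVING: keep groups where MIN(credits) < 3.
  AR120: ids {4, 5, 6} → MIN(credits)=2
  CS201: ids {3} → MIN(credits)=3
  HI100: ids {2, 7, 8, 10} → MIN(credits)=1
  PH150: ids {1, 9} → MIN(credits)=4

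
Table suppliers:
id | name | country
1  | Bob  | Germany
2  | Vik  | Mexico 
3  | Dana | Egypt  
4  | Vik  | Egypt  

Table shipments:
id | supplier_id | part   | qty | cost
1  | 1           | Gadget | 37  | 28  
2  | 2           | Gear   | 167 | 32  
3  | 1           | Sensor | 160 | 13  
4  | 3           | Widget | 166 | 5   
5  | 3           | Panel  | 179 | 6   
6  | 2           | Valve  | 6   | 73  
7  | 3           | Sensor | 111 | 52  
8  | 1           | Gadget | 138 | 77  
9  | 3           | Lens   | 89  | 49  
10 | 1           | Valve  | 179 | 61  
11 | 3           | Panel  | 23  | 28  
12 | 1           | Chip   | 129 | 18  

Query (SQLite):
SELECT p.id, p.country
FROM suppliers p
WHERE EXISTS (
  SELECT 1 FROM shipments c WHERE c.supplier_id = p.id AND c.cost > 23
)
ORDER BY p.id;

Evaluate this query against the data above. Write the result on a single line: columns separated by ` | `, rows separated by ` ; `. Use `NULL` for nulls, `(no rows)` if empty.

For each suppliers row, check whether any shipments with matching supplier_id has cost > 23.
Keep rows where that is true.

1 | Germany ; 2 | Mexico ; 3 | Egypt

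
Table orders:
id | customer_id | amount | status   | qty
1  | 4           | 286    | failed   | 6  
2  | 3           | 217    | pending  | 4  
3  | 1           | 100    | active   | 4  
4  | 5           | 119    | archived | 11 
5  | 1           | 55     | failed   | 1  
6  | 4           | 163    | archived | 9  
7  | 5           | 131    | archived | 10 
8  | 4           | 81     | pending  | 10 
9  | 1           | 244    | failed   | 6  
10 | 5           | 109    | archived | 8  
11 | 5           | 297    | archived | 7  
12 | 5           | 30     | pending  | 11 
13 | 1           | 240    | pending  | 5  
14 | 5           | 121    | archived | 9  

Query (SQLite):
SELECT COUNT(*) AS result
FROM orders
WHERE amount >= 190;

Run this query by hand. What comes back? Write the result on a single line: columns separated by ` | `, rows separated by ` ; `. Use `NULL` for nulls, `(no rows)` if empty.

Rows where amount >= 190 → qty values: [6, 4, 6, 7, 5].
COUNT(*) counts rows → 5.

5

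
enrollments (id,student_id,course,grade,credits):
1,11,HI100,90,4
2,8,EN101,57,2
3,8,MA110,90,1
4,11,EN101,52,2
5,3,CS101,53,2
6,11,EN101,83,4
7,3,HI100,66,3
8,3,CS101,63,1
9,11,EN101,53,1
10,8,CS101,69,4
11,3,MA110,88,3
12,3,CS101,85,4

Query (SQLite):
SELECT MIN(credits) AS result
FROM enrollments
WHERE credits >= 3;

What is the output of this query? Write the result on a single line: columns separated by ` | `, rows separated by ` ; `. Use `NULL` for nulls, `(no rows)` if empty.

3

Rows where credits >= 3 → credits values: [4, 4, 3, 4, 3, 4].
MIN of non-NULL values = 3.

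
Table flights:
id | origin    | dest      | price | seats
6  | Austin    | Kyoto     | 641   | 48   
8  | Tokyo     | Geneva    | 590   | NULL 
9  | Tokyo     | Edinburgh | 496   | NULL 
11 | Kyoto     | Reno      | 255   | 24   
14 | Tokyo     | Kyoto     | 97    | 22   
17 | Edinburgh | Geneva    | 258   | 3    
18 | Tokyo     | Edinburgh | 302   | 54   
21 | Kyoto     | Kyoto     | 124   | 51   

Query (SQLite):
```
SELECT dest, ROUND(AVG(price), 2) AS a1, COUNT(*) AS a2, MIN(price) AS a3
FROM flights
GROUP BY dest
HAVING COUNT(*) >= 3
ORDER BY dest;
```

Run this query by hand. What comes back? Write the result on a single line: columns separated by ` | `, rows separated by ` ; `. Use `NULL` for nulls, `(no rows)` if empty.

Group flights by dest.
Per group compute: ROUND(AVG(price), 2), COUNT(*), MIN(price).
HAVING: drop groups with fewer than 3 rows.
  Edinburgh: ids {9, 18} → ROUND(AVG(price), 2)=399, COUNT(*)=2, MIN(price)=302
  Geneva: ids {8, 17} → ROUND(AVG(price), 2)=424, COUNT(*)=2, MIN(price)=258
  Kyoto: ids {6, 14, 21} → ROUND(AVG(price), 2)=287.33, COUNT(*)=3, MIN(price)=97
  Reno: ids {11} → ROUND(AVG(price), 2)=255, COUNT(*)=1, MIN(price)=255

Kyoto | 287.33 | 3 | 97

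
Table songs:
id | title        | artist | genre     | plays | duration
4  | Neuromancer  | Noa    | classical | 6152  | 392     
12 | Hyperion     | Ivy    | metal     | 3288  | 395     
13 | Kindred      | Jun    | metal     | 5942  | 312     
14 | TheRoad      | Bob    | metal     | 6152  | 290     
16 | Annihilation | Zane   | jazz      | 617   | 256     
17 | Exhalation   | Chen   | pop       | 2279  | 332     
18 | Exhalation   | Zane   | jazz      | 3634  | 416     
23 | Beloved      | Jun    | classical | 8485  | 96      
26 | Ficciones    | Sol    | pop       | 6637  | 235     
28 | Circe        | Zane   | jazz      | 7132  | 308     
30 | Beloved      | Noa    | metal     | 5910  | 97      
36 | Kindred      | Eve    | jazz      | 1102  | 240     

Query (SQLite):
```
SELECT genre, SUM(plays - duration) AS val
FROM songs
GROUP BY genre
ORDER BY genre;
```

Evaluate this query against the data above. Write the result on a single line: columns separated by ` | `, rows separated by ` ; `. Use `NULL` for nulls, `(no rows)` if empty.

classical | 14149 ; jazz | 11265 ; metal | 20198 ; pop | 8349

For each row compute plays - duration.
Group by genre; take SUM of the expression per group.
  classical: ids {4, 23} → SUM(plays - duration)=14149
  jazz: ids {16, 18, 28, 36} → SUM(plays - duration)=11265
  metal: ids {12, 13, 14, 30} → SUM(plays - duration)=20198
  pop: ids {17, 26} → SUM(plays - duration)=8349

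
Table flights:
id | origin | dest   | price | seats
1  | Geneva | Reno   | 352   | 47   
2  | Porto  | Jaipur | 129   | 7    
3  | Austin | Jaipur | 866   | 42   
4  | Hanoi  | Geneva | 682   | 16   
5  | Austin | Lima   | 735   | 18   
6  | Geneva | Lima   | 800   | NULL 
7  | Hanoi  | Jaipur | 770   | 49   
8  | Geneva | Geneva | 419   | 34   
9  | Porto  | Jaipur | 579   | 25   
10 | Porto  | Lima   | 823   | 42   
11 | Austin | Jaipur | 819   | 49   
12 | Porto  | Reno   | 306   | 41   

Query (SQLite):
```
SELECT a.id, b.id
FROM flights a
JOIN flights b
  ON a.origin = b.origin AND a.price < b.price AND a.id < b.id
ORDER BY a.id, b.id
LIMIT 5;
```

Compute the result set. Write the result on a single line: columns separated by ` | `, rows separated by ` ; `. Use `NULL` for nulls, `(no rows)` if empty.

Pairs (a,b) with same origin, a.price < b.price, a.id < b.id.
origin groups: Austin:{3,5,11} Geneva:{1,6,8} Hanoi:{4,7} Porto:{2,9,10,12}
Ordered by (a.id, b.id); first 5.

1 | 6 ; 1 | 8 ; 2 | 9 ; 2 | 10 ; 2 | 12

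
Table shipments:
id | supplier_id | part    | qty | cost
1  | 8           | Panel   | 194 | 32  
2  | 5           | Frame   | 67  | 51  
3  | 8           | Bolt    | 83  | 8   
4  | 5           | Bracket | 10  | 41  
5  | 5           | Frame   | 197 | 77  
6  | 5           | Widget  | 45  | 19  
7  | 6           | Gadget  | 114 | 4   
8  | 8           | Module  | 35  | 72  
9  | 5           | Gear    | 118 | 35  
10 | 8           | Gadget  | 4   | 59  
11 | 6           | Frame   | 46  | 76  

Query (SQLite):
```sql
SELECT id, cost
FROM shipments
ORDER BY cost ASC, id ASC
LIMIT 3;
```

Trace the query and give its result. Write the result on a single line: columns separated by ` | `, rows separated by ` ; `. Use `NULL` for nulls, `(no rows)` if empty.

Sort by cost asc, tiebreak id asc: (4, id=7), (8, id=3), (19, id=6), (32, id=1), (35, id=9), (41, id=4) …. Take first 3.

7 | 4 ; 3 | 8 ; 6 | 19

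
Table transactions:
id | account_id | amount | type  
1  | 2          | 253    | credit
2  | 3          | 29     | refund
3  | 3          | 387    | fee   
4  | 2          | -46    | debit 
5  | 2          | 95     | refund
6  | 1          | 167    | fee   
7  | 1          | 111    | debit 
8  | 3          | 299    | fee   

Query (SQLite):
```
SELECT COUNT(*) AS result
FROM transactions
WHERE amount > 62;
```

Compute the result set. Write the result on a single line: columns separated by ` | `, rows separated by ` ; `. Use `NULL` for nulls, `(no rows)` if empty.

6

Rows where amount > 62 → amount values: [253, 387, 95, 167, 111, 299].
COUNT(*) counts rows → 6.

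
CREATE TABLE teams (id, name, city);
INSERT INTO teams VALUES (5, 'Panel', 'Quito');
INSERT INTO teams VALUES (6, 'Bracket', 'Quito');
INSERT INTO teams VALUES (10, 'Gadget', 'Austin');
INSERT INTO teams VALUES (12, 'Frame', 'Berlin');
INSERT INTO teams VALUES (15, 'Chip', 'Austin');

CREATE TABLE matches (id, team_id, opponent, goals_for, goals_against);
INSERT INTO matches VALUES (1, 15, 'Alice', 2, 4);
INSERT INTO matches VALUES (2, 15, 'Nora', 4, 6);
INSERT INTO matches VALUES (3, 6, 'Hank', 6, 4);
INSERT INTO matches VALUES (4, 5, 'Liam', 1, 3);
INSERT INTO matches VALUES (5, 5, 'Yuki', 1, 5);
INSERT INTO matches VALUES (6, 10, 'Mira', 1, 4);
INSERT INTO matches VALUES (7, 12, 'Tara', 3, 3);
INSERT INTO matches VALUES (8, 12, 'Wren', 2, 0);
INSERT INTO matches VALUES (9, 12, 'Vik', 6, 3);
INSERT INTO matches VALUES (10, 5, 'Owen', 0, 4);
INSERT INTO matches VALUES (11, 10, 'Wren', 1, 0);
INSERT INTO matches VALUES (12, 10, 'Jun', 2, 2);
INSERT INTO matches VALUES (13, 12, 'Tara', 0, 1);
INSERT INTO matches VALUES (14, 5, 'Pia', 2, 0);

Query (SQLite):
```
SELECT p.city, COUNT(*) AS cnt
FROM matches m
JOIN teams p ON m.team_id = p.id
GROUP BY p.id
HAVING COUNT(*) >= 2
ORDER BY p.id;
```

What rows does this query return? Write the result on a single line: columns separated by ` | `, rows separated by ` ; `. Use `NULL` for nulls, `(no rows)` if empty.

Join each matches row to its teams via team_id.
Group joined rows by teams.id; compute COUNT(*) per group.
HAVING: keep groups with count ≥ 2.
  5: ids {4, 5, 10, 14} → COUNT(*)=4
  6: ids {3} → COUNT(*)=1
  10: ids {6, 11, 12} → COUNT(*)=3
  12: ids {7, 8, 9, 13} → COUNT(*)=4
  15: ids {1, 2} → COUNT(*)=2

Quito | 4 ; Austin | 3 ; Berlin | 4 ; Austin | 2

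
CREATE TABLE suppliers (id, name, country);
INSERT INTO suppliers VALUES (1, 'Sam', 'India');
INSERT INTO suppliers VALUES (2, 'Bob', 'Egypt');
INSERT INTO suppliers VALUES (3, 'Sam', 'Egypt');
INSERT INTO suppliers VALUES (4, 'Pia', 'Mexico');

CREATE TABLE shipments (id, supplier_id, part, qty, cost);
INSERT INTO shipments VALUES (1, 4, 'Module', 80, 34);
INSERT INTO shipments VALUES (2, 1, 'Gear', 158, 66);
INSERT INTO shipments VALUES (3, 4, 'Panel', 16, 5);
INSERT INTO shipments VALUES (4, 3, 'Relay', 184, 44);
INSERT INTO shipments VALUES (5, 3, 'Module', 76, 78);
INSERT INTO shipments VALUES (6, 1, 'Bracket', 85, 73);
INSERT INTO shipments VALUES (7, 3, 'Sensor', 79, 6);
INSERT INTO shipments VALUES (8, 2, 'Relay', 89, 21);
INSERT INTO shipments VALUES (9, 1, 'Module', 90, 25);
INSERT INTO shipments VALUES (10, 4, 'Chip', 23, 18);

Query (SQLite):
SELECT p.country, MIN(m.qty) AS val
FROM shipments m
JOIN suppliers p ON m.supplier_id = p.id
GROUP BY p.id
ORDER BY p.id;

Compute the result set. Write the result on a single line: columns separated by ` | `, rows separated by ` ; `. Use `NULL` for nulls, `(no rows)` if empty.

India | 85 ; Egypt | 89 ; Egypt | 76 ; Mexico | 16

Join each shipments row to its suppliers via supplier_id.
Group joined rows by suppliers.id; compute MIN(m.qty) per group.
  1: ids {2, 6, 9} → MIN(m.qty)=85
  2: ids {8} → MIN(m.qty)=89
  3: ids {4, 5, 7} → MIN(m.qty)=76
  4: ids {1, 3, 10} → MIN(m.qty)=16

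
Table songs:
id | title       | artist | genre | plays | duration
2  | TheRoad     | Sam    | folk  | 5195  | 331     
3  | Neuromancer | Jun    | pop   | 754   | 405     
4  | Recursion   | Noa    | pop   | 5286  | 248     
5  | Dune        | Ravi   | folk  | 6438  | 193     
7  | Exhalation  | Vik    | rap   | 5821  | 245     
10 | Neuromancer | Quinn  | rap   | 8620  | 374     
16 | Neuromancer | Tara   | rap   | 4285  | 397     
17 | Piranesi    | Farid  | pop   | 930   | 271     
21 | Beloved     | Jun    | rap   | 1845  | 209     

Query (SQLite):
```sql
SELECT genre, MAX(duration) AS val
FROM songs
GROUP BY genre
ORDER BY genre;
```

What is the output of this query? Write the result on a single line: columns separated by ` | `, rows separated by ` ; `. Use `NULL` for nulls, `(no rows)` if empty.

folk | 331 ; pop | 405 ; rap | 397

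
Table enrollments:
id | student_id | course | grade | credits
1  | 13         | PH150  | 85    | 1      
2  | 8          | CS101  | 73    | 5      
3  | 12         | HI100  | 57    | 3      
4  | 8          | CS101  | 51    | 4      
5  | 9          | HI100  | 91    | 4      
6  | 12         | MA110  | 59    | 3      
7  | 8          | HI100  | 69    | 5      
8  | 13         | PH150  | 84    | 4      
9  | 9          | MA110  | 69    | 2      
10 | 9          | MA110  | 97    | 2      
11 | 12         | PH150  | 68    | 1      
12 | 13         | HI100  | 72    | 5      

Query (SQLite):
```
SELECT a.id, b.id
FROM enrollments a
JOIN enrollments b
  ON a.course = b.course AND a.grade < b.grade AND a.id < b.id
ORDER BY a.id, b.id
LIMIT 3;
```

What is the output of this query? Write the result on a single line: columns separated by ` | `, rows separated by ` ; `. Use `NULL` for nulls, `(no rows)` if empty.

3 | 5 ; 3 | 7 ; 3 | 12

Pairs (a,b) with same course, a.grade < b.grade, a.id < b.id.
course groups: CS101:{2,4} HI100:{3,5,7,12} MA110:{6,9,10} PH150:{1,8,11}
Ordered by (a.id, b.id); first 3.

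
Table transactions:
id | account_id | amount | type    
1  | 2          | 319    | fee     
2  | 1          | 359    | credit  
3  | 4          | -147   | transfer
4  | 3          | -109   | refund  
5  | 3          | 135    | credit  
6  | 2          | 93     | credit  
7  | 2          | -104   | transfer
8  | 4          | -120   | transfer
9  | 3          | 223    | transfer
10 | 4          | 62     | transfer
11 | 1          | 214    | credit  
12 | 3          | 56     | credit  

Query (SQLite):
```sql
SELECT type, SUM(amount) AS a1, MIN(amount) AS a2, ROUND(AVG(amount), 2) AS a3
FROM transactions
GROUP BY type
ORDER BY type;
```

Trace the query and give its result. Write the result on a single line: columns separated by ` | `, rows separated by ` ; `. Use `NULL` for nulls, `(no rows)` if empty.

credit | 857 | 56 | 171.4 ; fee | 319 | 319 | 319 ; refund | -109 | -109 | -109 ; transfer | -86 | -147 | -17.2

Group transactions by type.
Per group compute: SUM(amount), MIN(amount), ROUND(AVG(amount), 2).
  credit: ids {2, 5, 6, 11, 12} → SUM(amount)=857, MIN(amount)=56, ROUND(AVG(amount), 2)=171.4
  fee: ids {1} → SUM(amount)=319, MIN(amount)=319, ROUND(AVG(amount), 2)=319
  refund: ids {4} → SUM(amount)=-109, MIN(amount)=-109, ROUND(AVG(amount), 2)=-109
  transfer: ids {3, 7, 8, 9, 10} → SUM(amount)=-86, MIN(amount)=-147, ROUND(AVG(amount), 2)=-17.2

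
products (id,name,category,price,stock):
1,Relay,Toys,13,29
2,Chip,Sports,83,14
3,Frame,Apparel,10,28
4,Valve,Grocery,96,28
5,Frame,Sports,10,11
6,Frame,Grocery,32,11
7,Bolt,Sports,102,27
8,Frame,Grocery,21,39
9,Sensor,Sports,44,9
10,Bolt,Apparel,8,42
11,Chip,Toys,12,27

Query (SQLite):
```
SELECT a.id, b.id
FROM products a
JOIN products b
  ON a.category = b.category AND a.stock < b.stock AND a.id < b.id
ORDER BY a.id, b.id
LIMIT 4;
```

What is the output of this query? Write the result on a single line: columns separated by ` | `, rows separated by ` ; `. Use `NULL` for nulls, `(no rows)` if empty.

2 | 7 ; 3 | 10 ; 4 | 8 ; 5 | 7

Pairs (a,b) with same category, a.stock < b.stock, a.id < b.id.
category groups: Apparel:{3,10} Grocery:{4,6,8} Sports:{2,5,7,9} Toys:{1,11}
Ordered by (a.id, b.id); first 4.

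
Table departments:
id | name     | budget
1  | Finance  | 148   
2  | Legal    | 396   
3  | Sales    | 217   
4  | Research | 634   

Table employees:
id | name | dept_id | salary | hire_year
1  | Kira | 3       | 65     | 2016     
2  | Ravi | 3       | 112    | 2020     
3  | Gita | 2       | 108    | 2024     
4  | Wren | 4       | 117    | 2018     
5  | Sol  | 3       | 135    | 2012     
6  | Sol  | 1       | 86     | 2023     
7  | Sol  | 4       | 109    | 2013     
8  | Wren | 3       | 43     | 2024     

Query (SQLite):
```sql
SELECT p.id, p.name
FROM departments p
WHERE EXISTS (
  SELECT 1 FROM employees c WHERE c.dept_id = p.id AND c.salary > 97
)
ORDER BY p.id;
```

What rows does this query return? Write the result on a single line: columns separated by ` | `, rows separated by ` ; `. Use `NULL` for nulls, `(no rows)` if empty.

For each departments row, check whether any employees with matching dept_id has salary > 97.
Keep rows where that is true.

2 | Legal ; 3 | Sales ; 4 | Research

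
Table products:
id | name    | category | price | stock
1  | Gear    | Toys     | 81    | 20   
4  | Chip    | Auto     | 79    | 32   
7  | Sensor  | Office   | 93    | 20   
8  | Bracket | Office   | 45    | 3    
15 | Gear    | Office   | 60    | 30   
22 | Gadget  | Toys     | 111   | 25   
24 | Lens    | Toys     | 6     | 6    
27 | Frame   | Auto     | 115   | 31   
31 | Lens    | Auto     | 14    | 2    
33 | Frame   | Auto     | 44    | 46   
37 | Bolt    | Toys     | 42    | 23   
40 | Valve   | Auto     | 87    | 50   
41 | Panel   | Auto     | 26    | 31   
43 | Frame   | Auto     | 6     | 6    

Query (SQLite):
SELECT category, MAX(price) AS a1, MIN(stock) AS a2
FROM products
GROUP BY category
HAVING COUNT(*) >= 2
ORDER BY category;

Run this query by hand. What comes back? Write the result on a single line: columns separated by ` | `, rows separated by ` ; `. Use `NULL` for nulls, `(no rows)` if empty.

Group products by category.
Per group compute: MAX(price), MIN(stock).
HAVING: drop groups with fewer than 2 rows.
  Auto: ids {4, 27, 31, 33, 40, 41, 43} → MAX(price)=115, MIN(stock)=2
  Office: ids {7, 8, 15} → MAX(price)=93, MIN(stock)=3
  Toys: ids {1, 22, 24, 37} → MAX(price)=111, MIN(stock)=6

Auto | 115 | 2 ; Office | 93 | 3 ; Toys | 111 | 6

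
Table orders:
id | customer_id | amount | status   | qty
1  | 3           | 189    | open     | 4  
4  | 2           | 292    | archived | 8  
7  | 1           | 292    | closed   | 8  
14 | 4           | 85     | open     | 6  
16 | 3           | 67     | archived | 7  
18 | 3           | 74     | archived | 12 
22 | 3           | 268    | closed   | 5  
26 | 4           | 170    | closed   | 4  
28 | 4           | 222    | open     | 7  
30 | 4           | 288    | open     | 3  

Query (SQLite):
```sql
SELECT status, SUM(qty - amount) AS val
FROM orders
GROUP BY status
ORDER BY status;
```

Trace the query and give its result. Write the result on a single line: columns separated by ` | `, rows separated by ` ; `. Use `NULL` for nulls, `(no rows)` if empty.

archived | -406 ; closed | -713 ; open | -764

For each row compute qty - amount.
Group by status; take SUM of the expression per group.
  archived: ids {4, 16, 18} → SUM(qty - amount)=-406
  closed: ids {7, 22, 26} → SUM(qty - amount)=-713
  open: ids {1, 14, 28, 30} → SUM(qty - amount)=-764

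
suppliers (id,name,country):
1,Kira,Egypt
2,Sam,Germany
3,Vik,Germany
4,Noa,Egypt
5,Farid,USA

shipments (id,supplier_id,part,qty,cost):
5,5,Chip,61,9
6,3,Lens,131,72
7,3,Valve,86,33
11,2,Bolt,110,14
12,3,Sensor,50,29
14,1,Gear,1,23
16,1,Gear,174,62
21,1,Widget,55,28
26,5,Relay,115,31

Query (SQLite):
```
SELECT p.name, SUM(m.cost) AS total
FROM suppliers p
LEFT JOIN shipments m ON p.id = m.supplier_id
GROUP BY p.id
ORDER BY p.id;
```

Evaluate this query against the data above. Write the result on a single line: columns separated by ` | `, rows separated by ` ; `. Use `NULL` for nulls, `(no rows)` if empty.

Kira | 113 ; Sam | 14 ; Vik | 134 ; Noa | NULL ; Farid | 40

LEFT JOIN keeps every suppliers row; unmatched ones get NULL for shipments columns.
Group by suppliers.id and compute SUM(m.cost). SUM over an all-NULL group is NULL.
  1: ids {14, 16, 21} → SUM(m.cost)=113
  2: ids {11} → SUM(m.cost)=14
  3: ids {6, 7, 12} → SUM(m.cost)=134
  4: ids {—} → SUM(m.cost)=NULL
  5: ids {5, 26} → SUM(m.cost)=40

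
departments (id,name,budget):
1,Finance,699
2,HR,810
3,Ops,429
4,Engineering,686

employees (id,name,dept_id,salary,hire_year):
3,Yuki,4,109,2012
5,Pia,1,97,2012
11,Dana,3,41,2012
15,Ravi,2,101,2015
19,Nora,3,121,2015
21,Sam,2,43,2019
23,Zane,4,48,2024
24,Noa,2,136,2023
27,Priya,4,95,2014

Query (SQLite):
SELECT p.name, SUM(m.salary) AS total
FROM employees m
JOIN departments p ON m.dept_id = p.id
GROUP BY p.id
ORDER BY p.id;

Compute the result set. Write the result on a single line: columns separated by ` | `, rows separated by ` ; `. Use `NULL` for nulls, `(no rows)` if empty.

Join each employees row to its departments via dept_id.
Group joined rows by departments.id; compute SUM(m.salary) per group.
  1: ids {5} → SUM(m.salary)=97
  2: ids {15, 21, 24} → SUM(m.salary)=280
  3: ids {11, 19} → SUM(m.salary)=162
  4: ids {3, 23, 27} → SUM(m.salary)=252

Finance | 97 ; HR | 280 ; Ops | 162 ; Engineering | 252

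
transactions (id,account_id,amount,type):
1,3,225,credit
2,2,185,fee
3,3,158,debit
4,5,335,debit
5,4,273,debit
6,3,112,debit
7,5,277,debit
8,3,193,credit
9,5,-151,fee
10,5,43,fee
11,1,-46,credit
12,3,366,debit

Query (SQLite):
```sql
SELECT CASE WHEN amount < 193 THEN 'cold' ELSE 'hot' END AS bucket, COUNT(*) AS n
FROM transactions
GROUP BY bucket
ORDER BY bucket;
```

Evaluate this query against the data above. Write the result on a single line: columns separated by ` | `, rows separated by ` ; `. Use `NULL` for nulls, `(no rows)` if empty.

cold | 6 ; hot | 6

Bucket rows by amount < 193 → 'cold' else 'hot'; count each bucket.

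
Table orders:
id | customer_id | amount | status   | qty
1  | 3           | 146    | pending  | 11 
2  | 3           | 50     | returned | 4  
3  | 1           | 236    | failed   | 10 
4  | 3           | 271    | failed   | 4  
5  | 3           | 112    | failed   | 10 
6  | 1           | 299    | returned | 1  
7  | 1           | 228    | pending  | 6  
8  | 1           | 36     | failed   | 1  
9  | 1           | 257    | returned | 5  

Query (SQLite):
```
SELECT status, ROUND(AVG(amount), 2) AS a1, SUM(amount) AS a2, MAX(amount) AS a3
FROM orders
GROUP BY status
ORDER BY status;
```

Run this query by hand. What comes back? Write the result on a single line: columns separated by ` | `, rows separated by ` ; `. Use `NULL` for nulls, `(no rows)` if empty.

failed | 163.75 | 655 | 271 ; pending | 187 | 374 | 228 ; returned | 202 | 606 | 299

Group orders by status.
Per group compute: ROUND(AVG(amount), 2), SUM(amount), MAX(amount).
  failed: ids {3, 4, 5, 8} → ROUND(AVG(amount), 2)=163.75, SUM(amount)=655, MAX(amount)=271
  pending: ids {1, 7} → ROUND(AVG(amount), 2)=187, SUM(amount)=374, MAX(amount)=228
  returned: ids {2, 6, 9} → ROUND(AVG(amount), 2)=202, SUM(amount)=606, MAX(amount)=299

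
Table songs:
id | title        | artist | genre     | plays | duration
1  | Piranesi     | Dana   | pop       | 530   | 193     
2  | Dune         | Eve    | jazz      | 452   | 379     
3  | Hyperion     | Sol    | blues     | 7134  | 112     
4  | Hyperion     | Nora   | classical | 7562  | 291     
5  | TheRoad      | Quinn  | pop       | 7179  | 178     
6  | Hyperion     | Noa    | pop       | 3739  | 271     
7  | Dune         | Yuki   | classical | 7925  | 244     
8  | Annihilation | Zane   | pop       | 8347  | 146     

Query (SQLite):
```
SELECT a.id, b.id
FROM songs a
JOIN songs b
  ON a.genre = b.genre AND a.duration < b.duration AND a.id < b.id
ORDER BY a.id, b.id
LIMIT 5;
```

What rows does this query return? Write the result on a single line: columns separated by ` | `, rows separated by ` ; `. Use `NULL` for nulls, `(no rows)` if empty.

Pairs (a,b) with same genre, a.duration < b.duration, a.id < b.id.
genre groups: blues:{3} classical:{4,7} jazz:{2} pop:{1,5,6,8}
Ordered by (a.id, b.id); first 5.

1 | 6 ; 5 | 6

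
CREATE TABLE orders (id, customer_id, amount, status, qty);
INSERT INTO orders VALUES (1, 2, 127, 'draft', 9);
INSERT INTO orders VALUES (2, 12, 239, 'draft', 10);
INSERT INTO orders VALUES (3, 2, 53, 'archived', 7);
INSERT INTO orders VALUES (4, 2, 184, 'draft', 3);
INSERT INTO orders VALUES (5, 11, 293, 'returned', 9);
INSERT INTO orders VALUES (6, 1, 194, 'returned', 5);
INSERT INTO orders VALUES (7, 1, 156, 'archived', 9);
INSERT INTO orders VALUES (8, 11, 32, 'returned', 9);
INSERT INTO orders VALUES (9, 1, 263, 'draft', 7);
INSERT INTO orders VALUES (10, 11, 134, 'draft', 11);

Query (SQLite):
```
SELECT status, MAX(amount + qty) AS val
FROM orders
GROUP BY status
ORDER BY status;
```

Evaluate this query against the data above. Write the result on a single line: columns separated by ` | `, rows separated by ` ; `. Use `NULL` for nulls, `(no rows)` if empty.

For each row compute amount + qty.
Group by status; take MAX of the expression per group.
  archived: ids {3, 7} → MAX(amount + qty)=165
  draft: ids {1, 2, 4, 9, 10} → MAX(amount + qty)=270
  returned: ids {5, 6, 8} → MAX(amount + qty)=302

archived | 165 ; draft | 270 ; returned | 302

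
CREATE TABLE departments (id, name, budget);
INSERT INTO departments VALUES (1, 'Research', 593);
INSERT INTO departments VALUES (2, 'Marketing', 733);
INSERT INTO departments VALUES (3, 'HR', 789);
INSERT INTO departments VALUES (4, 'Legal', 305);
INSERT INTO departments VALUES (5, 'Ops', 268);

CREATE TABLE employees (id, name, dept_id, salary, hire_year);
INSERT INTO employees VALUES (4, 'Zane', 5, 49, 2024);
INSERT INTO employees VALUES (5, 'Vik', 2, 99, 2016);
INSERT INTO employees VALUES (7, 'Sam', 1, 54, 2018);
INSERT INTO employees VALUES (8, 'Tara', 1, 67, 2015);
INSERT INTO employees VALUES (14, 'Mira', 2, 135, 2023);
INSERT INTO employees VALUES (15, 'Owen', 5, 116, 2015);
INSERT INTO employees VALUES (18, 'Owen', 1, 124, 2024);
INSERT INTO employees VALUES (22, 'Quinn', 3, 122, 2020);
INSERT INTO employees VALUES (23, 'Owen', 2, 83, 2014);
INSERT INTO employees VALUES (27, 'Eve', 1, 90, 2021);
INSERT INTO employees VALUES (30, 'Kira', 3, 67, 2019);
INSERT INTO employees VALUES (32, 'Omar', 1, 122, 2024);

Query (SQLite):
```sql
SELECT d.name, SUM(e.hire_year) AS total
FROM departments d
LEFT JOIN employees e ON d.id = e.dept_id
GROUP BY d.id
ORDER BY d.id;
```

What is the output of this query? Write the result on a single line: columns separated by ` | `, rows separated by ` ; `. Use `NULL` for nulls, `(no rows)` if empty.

LEFT JOIN keeps every departments row; unmatched ones get NULL for employees columns.
Group by departments.id and compute SUM(e.hire_year). SUM over an all-NULL group is NULL.
  1: ids {7, 8, 18, 27, 32} → SUM(e.hire_year)=10102
  2: ids {5, 14, 23} → SUM(e.hire_year)=6053
  3: ids {22, 30} → SUM(e.hire_year)=4039
  4: ids {—} → SUM(e.hire_year)=NULL
  5: ids {4, 15} → SUM(e.hire_year)=4039

Research | 10102 ; Marketing | 6053 ; HR | 4039 ; Legal | NULL ; Ops | 4039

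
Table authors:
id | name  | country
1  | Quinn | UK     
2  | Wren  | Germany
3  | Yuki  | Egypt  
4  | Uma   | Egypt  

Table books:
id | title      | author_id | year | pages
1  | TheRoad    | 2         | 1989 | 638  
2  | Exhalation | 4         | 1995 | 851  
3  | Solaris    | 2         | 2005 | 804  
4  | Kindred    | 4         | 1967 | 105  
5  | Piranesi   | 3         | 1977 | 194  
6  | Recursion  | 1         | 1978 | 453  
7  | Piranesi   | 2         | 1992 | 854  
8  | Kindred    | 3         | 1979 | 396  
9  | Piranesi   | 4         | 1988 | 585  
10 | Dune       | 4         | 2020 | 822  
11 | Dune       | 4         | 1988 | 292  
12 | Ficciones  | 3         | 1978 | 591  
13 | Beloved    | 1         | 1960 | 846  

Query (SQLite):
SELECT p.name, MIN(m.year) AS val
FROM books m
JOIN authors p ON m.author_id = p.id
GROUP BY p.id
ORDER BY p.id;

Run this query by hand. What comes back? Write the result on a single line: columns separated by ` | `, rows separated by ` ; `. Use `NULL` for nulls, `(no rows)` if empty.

Join each books row to its authors via author_id.
Group joined rows by authors.id; compute MIN(m.year) per group.
  1: ids {6, 13} → MIN(m.year)=1960
  2: ids {1, 3, 7} → MIN(m.year)=1989
  3: ids {5, 8, 12} → MIN(m.year)=1977
  4: ids {2, 4, 9, 10, 11} → MIN(m.year)=1967

Quinn | 1960 ; Wren | 1989 ; Yuki | 1977 ; Uma | 1967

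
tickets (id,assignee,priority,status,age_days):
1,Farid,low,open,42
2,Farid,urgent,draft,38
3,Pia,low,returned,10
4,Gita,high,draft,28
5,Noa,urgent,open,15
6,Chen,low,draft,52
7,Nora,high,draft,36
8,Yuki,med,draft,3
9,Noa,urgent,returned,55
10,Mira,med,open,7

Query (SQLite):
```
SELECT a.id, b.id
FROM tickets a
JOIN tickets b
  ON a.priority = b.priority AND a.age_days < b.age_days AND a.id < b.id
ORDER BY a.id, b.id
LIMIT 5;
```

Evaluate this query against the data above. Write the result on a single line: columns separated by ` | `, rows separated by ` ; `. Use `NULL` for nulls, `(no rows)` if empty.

1 | 6 ; 2 | 9 ; 3 | 6 ; 4 | 7 ; 5 | 9

Pairs (a,b) with same priority, a.age_days < b.age_days, a.id < b.id.
priority groups: high:{4,7} low:{1,3,6} med:{8,10} urgent:{2,5,9}
Ordered by (a.id, b.id); first 5.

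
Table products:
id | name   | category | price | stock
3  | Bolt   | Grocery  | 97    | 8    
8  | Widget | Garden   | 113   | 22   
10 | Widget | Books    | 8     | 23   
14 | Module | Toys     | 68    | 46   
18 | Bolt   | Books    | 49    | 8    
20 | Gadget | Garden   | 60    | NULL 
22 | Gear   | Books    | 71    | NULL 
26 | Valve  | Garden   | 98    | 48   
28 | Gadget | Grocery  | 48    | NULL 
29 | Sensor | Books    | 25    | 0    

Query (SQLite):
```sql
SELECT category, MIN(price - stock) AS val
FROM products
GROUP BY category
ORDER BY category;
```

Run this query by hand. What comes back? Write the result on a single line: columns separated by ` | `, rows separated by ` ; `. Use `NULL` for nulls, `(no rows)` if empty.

Books | -15 ; Garden | 50 ; Grocery | 89 ; Toys | 22

For each row compute price - stock.
Group by category; take MIN of the expression per group.
  Books: ids {10, 18, 22, 29} → MIN(price - stock)=-15
  Garden: ids {8, 20, 26} → MIN(price - stock)=50
  Grocery: ids {3, 28} → MIN(price - stock)=89
  Toys: ids {14} → MIN(price - stock)=22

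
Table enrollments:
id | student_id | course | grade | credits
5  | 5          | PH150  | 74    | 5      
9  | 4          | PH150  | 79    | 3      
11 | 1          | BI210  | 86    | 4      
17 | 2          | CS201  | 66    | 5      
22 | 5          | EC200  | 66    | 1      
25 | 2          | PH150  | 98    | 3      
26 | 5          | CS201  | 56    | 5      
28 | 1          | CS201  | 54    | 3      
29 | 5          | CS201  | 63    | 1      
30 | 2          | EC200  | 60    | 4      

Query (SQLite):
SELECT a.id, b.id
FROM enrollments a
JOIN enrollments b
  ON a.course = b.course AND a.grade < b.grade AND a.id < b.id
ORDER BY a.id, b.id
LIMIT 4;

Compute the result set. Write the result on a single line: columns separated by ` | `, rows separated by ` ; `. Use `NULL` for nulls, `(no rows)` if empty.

5 | 9 ; 5 | 25 ; 9 | 25 ; 26 | 29

Pairs (a,b) with same course, a.grade < b.grade, a.id < b.id.
course groups: BI210:{11} CS201:{17,26,28,29} EC200:{22,30} PH150:{5,9,25}
Ordered by (a.id, b.id); first 4.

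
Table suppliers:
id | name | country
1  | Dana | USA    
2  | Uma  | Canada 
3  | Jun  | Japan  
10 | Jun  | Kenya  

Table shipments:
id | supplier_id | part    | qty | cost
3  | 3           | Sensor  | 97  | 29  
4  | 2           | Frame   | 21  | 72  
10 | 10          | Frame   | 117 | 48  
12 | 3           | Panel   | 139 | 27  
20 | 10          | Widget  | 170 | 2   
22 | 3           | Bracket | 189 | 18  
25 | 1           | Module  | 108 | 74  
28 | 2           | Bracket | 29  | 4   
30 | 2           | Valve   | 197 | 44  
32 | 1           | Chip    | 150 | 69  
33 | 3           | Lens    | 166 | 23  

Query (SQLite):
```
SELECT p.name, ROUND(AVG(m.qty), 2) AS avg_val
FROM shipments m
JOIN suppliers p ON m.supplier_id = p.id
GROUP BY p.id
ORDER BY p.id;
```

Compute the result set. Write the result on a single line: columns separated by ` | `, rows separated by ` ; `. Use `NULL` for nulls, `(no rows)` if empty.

Dana | 129 ; Uma | 82.33 ; Jun | 147.75 ; Jun | 143.5

Join each shipments row to its suppliers via supplier_id.
Group joined rows by suppliers.id; compute ROUND(AVG(m.qty), 2) per group.
  1: ids {25, 32} → ROUND(AVG(m.qty), 2)=129
  2: ids {4, 28, 30} → ROUND(AVG(m.qty), 2)=82.33
  3: ids {3, 12, 22, 33} → ROUND(AVG(m.qty), 2)=147.75
  10: ids {10, 20} → ROUND(AVG(m.qty), 2)=143.5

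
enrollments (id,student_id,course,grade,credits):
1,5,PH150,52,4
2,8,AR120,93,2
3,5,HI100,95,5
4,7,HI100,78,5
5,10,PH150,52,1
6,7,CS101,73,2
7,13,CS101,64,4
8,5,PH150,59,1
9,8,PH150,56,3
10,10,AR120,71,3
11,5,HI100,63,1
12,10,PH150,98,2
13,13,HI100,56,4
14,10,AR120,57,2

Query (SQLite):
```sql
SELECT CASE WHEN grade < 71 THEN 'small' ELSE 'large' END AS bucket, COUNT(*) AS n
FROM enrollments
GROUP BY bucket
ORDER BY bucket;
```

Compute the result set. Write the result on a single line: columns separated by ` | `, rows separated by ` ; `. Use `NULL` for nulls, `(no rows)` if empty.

Bucket rows by grade < 71 → 'small' else 'large'; count each bucket.

large | 6 ; small | 8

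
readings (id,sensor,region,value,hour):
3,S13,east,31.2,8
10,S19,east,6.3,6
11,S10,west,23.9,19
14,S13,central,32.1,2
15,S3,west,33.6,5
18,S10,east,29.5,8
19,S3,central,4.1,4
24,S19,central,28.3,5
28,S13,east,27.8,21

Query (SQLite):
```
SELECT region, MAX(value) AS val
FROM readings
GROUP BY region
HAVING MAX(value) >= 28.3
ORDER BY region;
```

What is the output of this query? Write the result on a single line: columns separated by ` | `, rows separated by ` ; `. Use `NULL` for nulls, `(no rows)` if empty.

central | 32.1 ; east | 31.2 ; west | 33.6

Partition readings by region; compute MAX(value) within each group.
HAVING: keep groups where MAX(value) >= 28.3.
  central: ids {14, 19, 24} → MAX(value)=32.1
  east: ids {3, 10, 18, 28} → MAX(value)=31.2
  west: ids {11, 15} → MAX(value)=33.6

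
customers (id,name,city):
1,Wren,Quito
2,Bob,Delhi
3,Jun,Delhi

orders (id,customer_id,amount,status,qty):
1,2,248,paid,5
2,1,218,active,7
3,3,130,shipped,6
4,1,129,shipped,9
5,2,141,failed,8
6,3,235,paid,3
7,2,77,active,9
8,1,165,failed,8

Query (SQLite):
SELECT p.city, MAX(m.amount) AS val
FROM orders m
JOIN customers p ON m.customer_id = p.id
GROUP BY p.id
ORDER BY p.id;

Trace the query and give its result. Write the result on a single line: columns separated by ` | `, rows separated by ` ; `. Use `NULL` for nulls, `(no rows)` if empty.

Join each orders row to its customers via customer_id.
Group joined rows by customers.id; compute MAX(m.amount) per group.
  1: ids {2, 4, 8} → MAX(m.amount)=218
  2: ids {1, 5, 7} → MAX(m.amount)=248
  3: ids {3, 6} → MAX(m.amount)=235

Quito | 218 ; Delhi | 248 ; Delhi | 235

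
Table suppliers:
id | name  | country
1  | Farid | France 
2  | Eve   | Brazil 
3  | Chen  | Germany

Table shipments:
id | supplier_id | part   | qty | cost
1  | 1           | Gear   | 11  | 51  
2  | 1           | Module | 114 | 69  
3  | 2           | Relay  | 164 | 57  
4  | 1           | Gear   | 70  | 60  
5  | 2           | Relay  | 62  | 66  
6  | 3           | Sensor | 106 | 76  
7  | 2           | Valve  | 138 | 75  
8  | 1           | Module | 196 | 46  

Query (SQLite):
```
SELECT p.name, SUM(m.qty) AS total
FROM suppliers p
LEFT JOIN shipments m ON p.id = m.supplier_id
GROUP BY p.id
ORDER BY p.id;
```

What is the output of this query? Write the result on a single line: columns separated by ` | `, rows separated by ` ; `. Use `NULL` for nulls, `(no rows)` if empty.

Farid | 391 ; Eve | 364 ; Chen | 106

LEFT JOIN keeps every suppliers row; unmatched ones get NULL for shipments columns.
Group by suppliers.id and compute SUM(m.qty). SUM over an all-NULL group is NULL.
  1: ids {1, 2, 4, 8} → SUM(m.qty)=391
  2: ids {3, 5, 7} → SUM(m.qty)=364
  3: ids {6} → SUM(m.qty)=106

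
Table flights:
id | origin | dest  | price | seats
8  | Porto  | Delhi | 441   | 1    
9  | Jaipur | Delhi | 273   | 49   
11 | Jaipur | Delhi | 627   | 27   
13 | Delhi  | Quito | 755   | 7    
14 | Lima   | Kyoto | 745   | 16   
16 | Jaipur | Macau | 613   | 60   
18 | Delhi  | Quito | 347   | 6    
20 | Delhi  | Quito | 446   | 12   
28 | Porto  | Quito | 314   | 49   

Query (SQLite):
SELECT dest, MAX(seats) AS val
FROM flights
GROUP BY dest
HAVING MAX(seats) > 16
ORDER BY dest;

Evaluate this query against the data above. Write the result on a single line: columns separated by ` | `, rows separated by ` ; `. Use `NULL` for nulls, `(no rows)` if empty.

Delhi | 49 ; Macau | 60 ; Quito | 49

Partition flights by dest; compute MAX(seats) within each group.
HAVING: keep groups where MAX(seats) > 16.
  Delhi: ids {8, 9, 11} → MAX(seats)=49
  Kyoto: ids {14} → MAX(seats)=16
  Macau: ids {16} → MAX(seats)=60
  Quito: ids {13, 18, 20, 28} → MAX(seats)=49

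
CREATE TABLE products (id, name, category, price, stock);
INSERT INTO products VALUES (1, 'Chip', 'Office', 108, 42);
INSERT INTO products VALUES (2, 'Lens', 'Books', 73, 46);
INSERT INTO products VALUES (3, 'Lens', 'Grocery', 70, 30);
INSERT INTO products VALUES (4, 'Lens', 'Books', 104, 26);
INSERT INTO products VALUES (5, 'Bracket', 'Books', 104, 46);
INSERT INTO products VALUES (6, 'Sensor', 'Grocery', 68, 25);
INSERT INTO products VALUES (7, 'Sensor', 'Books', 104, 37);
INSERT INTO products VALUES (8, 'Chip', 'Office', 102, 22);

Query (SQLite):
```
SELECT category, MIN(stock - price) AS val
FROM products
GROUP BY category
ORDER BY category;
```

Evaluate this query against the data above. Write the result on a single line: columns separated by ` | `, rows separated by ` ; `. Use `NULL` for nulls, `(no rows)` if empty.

Books | -78 ; Grocery | -43 ; Office | -80

For each row compute stock - price.
Group by category; take MIN of the expression per group.
  Books: ids {2, 4, 5, 7} → MIN(stock - price)=-78
  Grocery: ids {3, 6} → MIN(stock - price)=-43
  Office: ids {1, 8} → MIN(stock - price)=-80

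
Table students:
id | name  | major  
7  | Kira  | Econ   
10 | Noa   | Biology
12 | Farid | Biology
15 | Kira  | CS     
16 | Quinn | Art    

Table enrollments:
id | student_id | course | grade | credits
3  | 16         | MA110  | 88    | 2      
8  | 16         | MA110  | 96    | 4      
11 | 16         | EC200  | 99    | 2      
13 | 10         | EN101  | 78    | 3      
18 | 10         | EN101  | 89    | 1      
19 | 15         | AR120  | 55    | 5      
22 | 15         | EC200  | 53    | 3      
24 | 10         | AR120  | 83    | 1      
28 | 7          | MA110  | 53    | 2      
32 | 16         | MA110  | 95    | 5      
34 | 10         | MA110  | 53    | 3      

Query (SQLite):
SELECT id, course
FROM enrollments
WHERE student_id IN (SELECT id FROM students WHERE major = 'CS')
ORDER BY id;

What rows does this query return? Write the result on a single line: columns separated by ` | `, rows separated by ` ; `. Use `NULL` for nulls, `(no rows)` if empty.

19 | AR120 ; 22 | EC200

Inner query: students.id where major = 'CS'.
Outer: keep enrollments rows whose student_id is in that set.
Inner query → {15}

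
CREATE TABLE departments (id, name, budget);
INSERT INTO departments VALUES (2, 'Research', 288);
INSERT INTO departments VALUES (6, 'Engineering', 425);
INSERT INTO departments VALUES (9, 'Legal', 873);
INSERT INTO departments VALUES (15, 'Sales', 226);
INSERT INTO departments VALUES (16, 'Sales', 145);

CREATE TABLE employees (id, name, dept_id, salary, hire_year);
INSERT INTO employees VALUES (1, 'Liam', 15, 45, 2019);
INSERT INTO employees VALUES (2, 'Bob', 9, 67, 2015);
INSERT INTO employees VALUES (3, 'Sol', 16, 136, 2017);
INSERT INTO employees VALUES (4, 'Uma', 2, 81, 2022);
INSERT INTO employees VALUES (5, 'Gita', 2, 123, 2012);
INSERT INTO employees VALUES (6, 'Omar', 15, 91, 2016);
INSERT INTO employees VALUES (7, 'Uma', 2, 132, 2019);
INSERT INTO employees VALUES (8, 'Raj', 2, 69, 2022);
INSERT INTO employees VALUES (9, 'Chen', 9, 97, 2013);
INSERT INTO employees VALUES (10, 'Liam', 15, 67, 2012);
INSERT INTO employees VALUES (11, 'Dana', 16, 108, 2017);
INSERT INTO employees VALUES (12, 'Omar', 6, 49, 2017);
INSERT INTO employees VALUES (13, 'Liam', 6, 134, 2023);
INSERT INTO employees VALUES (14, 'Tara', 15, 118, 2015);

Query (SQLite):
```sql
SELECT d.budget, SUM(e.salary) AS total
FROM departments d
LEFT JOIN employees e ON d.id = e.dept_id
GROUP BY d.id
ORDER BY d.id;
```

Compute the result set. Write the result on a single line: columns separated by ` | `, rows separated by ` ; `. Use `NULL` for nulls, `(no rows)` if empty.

LEFT JOIN keeps every departments row; unmatched ones get NULL for employees columns.
Group by departments.id and compute SUM(e.salary). SUM over an all-NULL group is NULL.
  2: ids {4, 5, 7, 8} → SUM(e.salary)=405
  6: ids {12, 13} → SUM(e.salary)=183
  9: ids {2, 9} → SUM(e.salary)=164
  15: ids {1, 6, 10, 14} → SUM(e.salary)=321
  16: ids {3, 11} → SUM(e.salary)=244

288 | 405 ; 425 | 183 ; 873 | 164 ; 226 | 321 ; 145 | 244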